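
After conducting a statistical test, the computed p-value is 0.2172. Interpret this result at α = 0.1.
Since p = 0.2172 > α = 0.1, fail to reject H₀.
There is insufficient evidence to reject the null hypothesis; the result is not statistically significant at the 0.1 level.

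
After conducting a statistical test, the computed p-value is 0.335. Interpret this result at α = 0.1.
Since p = 0.335 > α = 0.1, fail to reject H₀.
There is insufficient evidence to reject the null hypothesis; the result is not statistically significant at the 0.1 level.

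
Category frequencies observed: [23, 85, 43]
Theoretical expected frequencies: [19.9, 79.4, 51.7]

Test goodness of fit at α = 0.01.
Chi-square goodness of fit test:
H₀: observed counts match expected distribution
H₁: observed counts differ from expected distribution
df = k - 1 = 2
χ² = Σ(O - E)²/E
   = (23 - 19.9)²/19.9 + (85 - 79.4)²/79.4 + (43 - 51.7)²/51.7
   = 0.483 + 0.395 + 1.464
   = 2.34
p-value = 0.3101

Since p-value > α = 0.01, we fail to reject H₀.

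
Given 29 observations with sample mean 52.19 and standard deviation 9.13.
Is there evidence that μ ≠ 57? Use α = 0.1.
One-sample t-test:
H₀: μ = 57
H₁: μ ≠ 57
df = n - 1 = 28
t = (x̄ - μ₀) / (s/√n) = (52.19 - 57) / (9.13/√29) = -2.837
p-value = 0.0084

Since p-value < α = 0.1, we reject H₀.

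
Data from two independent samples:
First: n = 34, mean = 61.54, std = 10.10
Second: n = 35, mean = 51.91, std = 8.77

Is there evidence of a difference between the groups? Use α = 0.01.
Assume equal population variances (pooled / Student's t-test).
Student's two-sample t-test (equal variances):
H₀: μ₁ = μ₂
H₁: μ₁ ≠ μ₂
df = n₁ + n₂ - 2 = 67
Pooled variance s_p² = [(n₁-1)s₁² + (n₂-1)s₂²] / (n₁ + n₂ - 2) = [(33)(10.10²) + (34)(8.77²)] / 67 = 89.2742
SE = √(s_p²(1/n₁ + 1/n₂)) = √(89.2742 × (1/34 + 1/35)) = 2.2752
t = (x̄₁ - x̄₂) / SE = (61.54 - 51.91) / 2.2752 = 9.63 / 2.2752 = 4.233
p-value = 0.0001

Since p-value < α = 0.01, we reject H₀.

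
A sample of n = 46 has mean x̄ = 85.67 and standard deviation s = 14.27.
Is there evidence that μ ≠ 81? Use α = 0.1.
One-sample t-test:
H₀: μ = 81
H₁: μ ≠ 81
df = n - 1 = 45
t = (x̄ - μ₀) / (s/√n) = (85.67 - 81) / (14.27/√46) = 2.220
p-value = 0.0315

Since p-value < α = 0.1, we reject H₀.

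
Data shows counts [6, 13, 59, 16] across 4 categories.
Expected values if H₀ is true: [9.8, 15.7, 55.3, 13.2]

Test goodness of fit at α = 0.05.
Chi-square goodness of fit test:
H₀: observed counts match expected distribution
H₁: observed counts differ from expected distribution
df = k - 1 = 3
χ² = Σ(O - E)²/E
   = (6 - 9.8)²/9.8 + (13 - 15.7)²/15.7 + (59 - 55.3)²/55.3 + (16 - 13.2)²/13.2
   = 1.473 + 0.464 + 0.248 + 0.594
   = 2.78
p-value = 0.4269

Since p-value > α = 0.05, we fail to reject H₀.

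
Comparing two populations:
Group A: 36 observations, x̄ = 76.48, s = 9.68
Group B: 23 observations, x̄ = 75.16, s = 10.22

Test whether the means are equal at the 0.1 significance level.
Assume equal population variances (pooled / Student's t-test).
Student's two-sample t-test (equal variances):
H₀: μ₁ = μ₂
H₁: μ₁ ≠ μ₂
df = n₁ + n₂ - 2 = 57
Pooled variance s_p² = [(n₁-1)s₁² + (n₂-1)s₂²] / (n₁ + n₂ - 2) = [(35)(9.68²) + (22)(10.22²)] / 57 = 97.8500
SE = √(s_p²(1/n₁ + 1/n₂)) = √(97.8500 × (1/36 + 1/23)) = 2.6405
t = (x̄₁ - x̄₂) / SE = (76.48 - 75.16) / 2.6405 = 1.32 / 2.6405 = 0.500
p-value = 0.6191

Since p-value > α = 0.1, we fail to reject H₀.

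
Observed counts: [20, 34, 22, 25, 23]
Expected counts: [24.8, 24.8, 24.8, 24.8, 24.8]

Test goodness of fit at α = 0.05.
Chi-square goodness of fit test:
H₀: observed counts match expected distribution
H₁: observed counts differ from expected distribution
df = k - 1 = 4
χ² = Σ(O - E)²/E
   = (20 - 24.8)²/24.8 + (34 - 24.8)²/24.8 + (22 - 24.8)²/24.8 + (25 - 24.8)²/24.8 + (23 - 24.8)²/24.8
   = 0.929 + 3.413 + 0.316 + 0.002 + 0.131
   = 4.79
p-value = 0.3095

Since p-value > α = 0.05, we fail to reject H₀.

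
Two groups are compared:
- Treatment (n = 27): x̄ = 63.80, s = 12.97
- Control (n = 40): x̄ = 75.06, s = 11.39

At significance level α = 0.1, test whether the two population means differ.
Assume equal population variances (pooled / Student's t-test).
Student's two-sample t-test (equal variances):
H₀: μ₁ = μ₂
H₁: μ₁ ≠ μ₂
df = n₁ + n₂ - 2 = 65
Pooled variance s_p² = [(n₁-1)s₁² + (n₂-1)s₂²] / (n₁ + n₂ - 2) = [(26)(12.97²) + (39)(11.39²)] / 65 = 145.1276
SE = √(s_p²(1/n₁ + 1/n₂)) = √(145.1276 × (1/27 + 1/40)) = 3.0005
t = (x̄₁ - x̄₂) / SE = (63.80 - 75.06) / 3.0005 = -11.26 / 3.0005 = -3.753
p-value = 0.0004

Since p-value < α = 0.1, we reject H₀.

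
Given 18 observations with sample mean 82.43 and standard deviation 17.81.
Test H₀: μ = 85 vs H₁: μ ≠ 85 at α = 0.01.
One-sample t-test:
H₀: μ = 85
H₁: μ ≠ 85
df = n - 1 = 17
t = (x̄ - μ₀) / (s/√n) = (82.43 - 85) / (17.81/√18) = -0.612
p-value = 0.5485

Since p-value > α = 0.01, we fail to reject H₀.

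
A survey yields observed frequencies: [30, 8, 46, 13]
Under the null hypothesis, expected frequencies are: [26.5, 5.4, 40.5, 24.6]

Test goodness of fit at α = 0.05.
Chi-square goodness of fit test:
H₀: observed counts match expected distribution
H₁: observed counts differ from expected distribution
df = k - 1 = 3
χ² = Σ(O - E)²/E
   = (30 - 26.5)²/26.5 + (8 - 5.4)²/5.4 + (46 - 40.5)²/40.5 + (13 - 24.6)²/24.6
   = 0.462 + 1.252 + 0.747 + 5.470
   = 7.93
p-value = 0.0475

Since p-value < α = 0.05, we reject H₀.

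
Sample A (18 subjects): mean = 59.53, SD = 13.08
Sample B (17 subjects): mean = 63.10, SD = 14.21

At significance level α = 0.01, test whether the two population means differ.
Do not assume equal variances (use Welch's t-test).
Welch's two-sample t-test:
H₀: μ₁ = μ₂
H₁: μ₁ ≠ μ₂
s₁²/n₁ = 13.08²/18 = 9.5048,  s₂²/n₂ = 14.21²/17 = 11.8779
SE = √(s₁²/n₁ + s₂²/n₂) = √(9.5048 + 11.8779) = 4.6241
df (Welch-Satterthwaite) = (s₁²/n₁ + s₂²/n₂)² / [(s₁²/n₁)²/(n₁-1) + (s₂²/n₂)²/(n₂-1)] ≈ 32.35
t = (x̄₁ - x̄₂) / SE = (59.53 - 63.10) / 4.6241 = -3.57 / 4.6241 = -0.772
p-value = 0.4457

Since p-value > α = 0.01, we fail to reject H₀.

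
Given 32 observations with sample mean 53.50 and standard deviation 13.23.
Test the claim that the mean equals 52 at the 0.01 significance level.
One-sample t-test:
H₀: μ = 52
H₁: μ ≠ 52
df = n - 1 = 31
t = (x̄ - μ₀) / (s/√n) = (53.50 - 52) / (13.23/√32) = 0.641
p-value = 0.5260

Since p-value > α = 0.01, we fail to reject H₀.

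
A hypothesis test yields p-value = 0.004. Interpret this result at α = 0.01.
Since p = 0.004 < α = 0.01, reject H₀.
There is sufficient evidence to reject the null hypothesis; the result is statistically significant at the 0.01 level.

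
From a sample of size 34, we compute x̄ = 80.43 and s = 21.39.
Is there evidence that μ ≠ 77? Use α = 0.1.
One-sample t-test:
H₀: μ = 77
H₁: μ ≠ 77
df = n - 1 = 33
t = (x̄ - μ₀) / (s/√n) = (80.43 - 77) / (21.39/√34) = 0.935
p-value = 0.3566

Since p-value > α = 0.1, we fail to reject H₀.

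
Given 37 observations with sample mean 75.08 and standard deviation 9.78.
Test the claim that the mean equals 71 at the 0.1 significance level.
One-sample t-test:
H₀: μ = 71
H₁: μ ≠ 71
df = n - 1 = 36
t = (x̄ - μ₀) / (s/√n) = (75.08 - 71) / (9.78/√37) = 2.538
p-value = 0.0156

Since p-value < α = 0.1, we reject H₀.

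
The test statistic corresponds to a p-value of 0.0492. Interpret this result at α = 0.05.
Since p = 0.0492 < α = 0.05, reject H₀.
There is sufficient evidence to reject the null hypothesis; the result is statistically significant at the 0.05 level.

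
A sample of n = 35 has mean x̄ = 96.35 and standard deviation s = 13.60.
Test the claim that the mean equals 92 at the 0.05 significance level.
One-sample t-test:
H₀: μ = 92
H₁: μ ≠ 92
df = n - 1 = 34
t = (x̄ - μ₀) / (s/√n) = (96.35 - 92) / (13.60/√35) = 1.892
p-value = 0.0670

Since p-value > α = 0.05, we fail to reject H₀.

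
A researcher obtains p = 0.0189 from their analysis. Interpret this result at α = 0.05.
Since p = 0.0189 < α = 0.05, reject H₀.
There is sufficient evidence to reject the null hypothesis; the result is statistically significant at the 0.05 level.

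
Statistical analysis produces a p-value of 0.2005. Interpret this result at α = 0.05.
Since p = 0.2005 > α = 0.05, fail to reject H₀.
There is insufficient evidence to reject the null hypothesis; the result is not statistically significant at the 0.05 level.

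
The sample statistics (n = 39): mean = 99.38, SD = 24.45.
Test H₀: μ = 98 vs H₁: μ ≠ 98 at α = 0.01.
One-sample t-test:
H₀: μ = 98
H₁: μ ≠ 98
df = n - 1 = 38
t = (x̄ - μ₀) / (s/√n) = (99.38 - 98) / (24.45/√39) = 0.352
p-value = 0.7264

Since p-value > α = 0.01, we fail to reject H₀.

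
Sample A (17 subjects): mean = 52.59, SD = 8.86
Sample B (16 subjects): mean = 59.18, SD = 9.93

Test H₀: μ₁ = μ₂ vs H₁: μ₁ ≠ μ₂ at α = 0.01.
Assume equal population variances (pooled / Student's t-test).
Student's two-sample t-test (equal variances):
H₀: μ₁ = μ₂
H₁: μ₁ ≠ μ₂
df = n₁ + n₂ - 2 = 31
Pooled variance s_p² = [(n₁-1)s₁² + (n₂-1)s₂²] / (n₁ + n₂ - 2) = [(16)(8.86²) + (15)(9.93²)] / 31 = 88.2280
SE = √(s_p²(1/n₁ + 1/n₂)) = √(88.2280 × (1/17 + 1/16)) = 3.2717
t = (x̄₁ - x̄₂) / SE = (52.59 - 59.18) / 3.2717 = -6.59 / 3.2717 = -2.014
p-value = 0.0527

Since p-value > α = 0.01, we fail to reject H₀.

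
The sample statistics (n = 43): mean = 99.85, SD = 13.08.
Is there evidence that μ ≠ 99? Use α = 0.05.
One-sample t-test:
H₀: μ = 99
H₁: μ ≠ 99
df = n - 1 = 42
t = (x̄ - μ₀) / (s/√n) = (99.85 - 99) / (13.08/√43) = 0.426
p-value = 0.6722

Since p-value > α = 0.05, we fail to reject H₀.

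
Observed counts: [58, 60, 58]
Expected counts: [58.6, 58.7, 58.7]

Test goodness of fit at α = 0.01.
Chi-square goodness of fit test:
H₀: observed counts match expected distribution
H₁: observed counts differ from expected distribution
df = k - 1 = 2
χ² = Σ(O - E)²/E
   = (58 - 58.6)²/58.6 + (60 - 58.7)²/58.7 + (58 - 58.7)²/58.7
   = 0.006 + 0.029 + 0.008
   = 0.04
p-value = 0.9786

Since p-value > α = 0.01, we fail to reject H₀.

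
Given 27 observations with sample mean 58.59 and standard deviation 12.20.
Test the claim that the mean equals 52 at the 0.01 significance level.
One-sample t-test:
H₀: μ = 52
H₁: μ ≠ 52
df = n - 1 = 26
t = (x̄ - μ₀) / (s/√n) = (58.59 - 52) / (12.20/√27) = 2.807
p-value = 0.0094

Since p-value < α = 0.01, we reject H₀.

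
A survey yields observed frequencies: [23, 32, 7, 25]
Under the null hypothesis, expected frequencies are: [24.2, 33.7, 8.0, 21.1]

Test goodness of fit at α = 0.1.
Chi-square goodness of fit test:
H₀: observed counts match expected distribution
H₁: observed counts differ from expected distribution
df = k - 1 = 3
χ² = Σ(O - E)²/E
   = (23 - 24.2)²/24.2 + (32 - 33.7)²/33.7 + (7 - 8.0)²/8.0 + (25 - 21.1)²/21.1
   = 0.060 + 0.086 + 0.125 + 0.721
   = 0.99
p-value = 0.8034

Since p-value > α = 0.1, we fail to reject H₀.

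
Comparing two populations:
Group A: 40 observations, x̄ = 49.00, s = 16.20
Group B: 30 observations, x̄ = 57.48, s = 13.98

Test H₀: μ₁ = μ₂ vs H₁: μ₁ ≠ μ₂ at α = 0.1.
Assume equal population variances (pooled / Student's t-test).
Student's two-sample t-test (equal variances):
H₀: μ₁ = μ₂
H₁: μ₁ ≠ μ₂
df = n₁ + n₂ - 2 = 68
Pooled variance s_p² = [(n₁-1)s₁² + (n₂-1)s₂²] / (n₁ + n₂ - 2) = [(39)(16.20²) + (29)(13.98²)] / 68 = 233.8666
SE = √(s_p²(1/n₁ + 1/n₂)) = √(233.8666 × (1/40 + 1/30)) = 3.6935
t = (x̄₁ - x̄₂) / SE = (49.00 - 57.48) / 3.6935 = -8.48 / 3.6935 = -2.296
p-value = 0.0248

Since p-value < α = 0.1, we reject H₀.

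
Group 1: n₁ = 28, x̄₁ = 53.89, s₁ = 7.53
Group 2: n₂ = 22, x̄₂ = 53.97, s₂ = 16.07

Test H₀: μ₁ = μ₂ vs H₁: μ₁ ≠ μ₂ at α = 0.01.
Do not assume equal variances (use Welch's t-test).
Welch's two-sample t-test:
H₀: μ₁ = μ₂
H₁: μ₁ ≠ μ₂
s₁²/n₁ = 7.53²/28 = 2.0250,  s₂²/n₂ = 16.07²/22 = 11.7384
SE = √(s₁²/n₁ + s₂²/n₂) = √(2.0250 + 11.7384) = 3.7099
df (Welch-Satterthwaite) = (s₁²/n₁ + s₂²/n₂)² / [(s₁²/n₁)²/(n₁-1) + (s₂²/n₂)²/(n₂-1)] ≈ 28.22
t = (x̄₁ - x̄₂) / SE = (53.89 - 53.97) / 3.7099 = -0.08 / 3.7099 = -0.022
p-value = 0.9829

Since p-value > α = 0.01, we fail to reject H₀.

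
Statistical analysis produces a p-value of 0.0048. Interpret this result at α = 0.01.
Since p = 0.0048 < α = 0.01, reject H₀.
There is sufficient evidence to reject the null hypothesis; the result is statistically significant at the 0.01 level.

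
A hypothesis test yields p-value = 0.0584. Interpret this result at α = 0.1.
Since p = 0.0584 < α = 0.1, reject H₀.
There is sufficient evidence to reject the null hypothesis; the result is statistically significant at the 0.1 level.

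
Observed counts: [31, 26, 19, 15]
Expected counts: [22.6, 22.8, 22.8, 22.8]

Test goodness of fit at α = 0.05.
Chi-square goodness of fit test:
H₀: observed counts match expected distribution
H₁: observed counts differ from expected distribution
df = k - 1 = 3
χ² = Σ(O - E)²/E
   = (31 - 22.6)²/22.6 + (26 - 22.8)²/22.8 + (19 - 22.8)²/22.8 + (15 - 22.8)²/22.8
   = 3.122 + 0.449 + 0.633 + 2.668
   = 6.87
p-value = 0.0761

Since p-value > α = 0.05, we fail to reject H₀.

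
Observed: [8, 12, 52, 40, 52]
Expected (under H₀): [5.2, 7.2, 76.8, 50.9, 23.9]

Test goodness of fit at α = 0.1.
Chi-square goodness of fit test:
H₀: observed counts match expected distribution
H₁: observed counts differ from expected distribution
df = k - 1 = 4
χ² = Σ(O - E)²/E
   = (8 - 5.2)²/5.2 + (12 - 7.2)²/7.2 + (52 - 76.8)²/76.8 + (40 - 50.9)²/50.9 + (52 - 23.9)²/23.9
   = 1.508 + 3.200 + 8.008 + 2.334 + 33.038
   = 48.09
p-value < 0.0001

Since p-value < α = 0.1, we reject H₀.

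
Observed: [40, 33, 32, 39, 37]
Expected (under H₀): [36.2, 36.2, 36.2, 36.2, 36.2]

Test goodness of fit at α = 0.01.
Chi-square goodness of fit test:
H₀: observed counts match expected distribution
H₁: observed counts differ from expected distribution
df = k - 1 = 4
χ² = Σ(O - E)²/E
   = (40 - 36.2)²/36.2 + (33 - 36.2)²/36.2 + (32 - 36.2)²/36.2 + (39 - 36.2)²/36.2 + (37 - 36.2)²/36.2
   = 0.399 + 0.283 + 0.487 + 0.217 + 0.018
   = 1.40
p-value = 0.8436

Since p-value > α = 0.01, we fail to reject H₀.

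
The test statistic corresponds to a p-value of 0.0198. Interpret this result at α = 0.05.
Since p = 0.0198 < α = 0.05, reject H₀.
There is sufficient evidence to reject the null hypothesis; the result is statistically significant at the 0.05 level.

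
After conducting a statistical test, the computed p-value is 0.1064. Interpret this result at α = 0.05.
Since p = 0.1064 > α = 0.05, fail to reject H₀.
There is insufficient evidence to reject the null hypothesis; the result is not statistically significant at the 0.05 level.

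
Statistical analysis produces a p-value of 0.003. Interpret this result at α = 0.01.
Since p = 0.003 < α = 0.01, reject H₀.
There is sufficient evidence to reject the null hypothesis; the result is statistically significant at the 0.01 level.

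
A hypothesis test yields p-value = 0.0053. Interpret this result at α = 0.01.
Since p = 0.0053 < α = 0.01, reject H₀.
There is sufficient evidence to reject the null hypothesis; the result is statistically significant at the 0.01 level.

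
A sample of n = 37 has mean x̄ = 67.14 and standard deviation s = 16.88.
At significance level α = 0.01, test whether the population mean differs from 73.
One-sample t-test:
H₀: μ = 73
H₁: μ ≠ 73
df = n - 1 = 36
t = (x̄ - μ₀) / (s/√n) = (67.14 - 73) / (16.88/√37) = -2.112
p-value = 0.0417

Since p-value > α = 0.01, we fail to reject H₀.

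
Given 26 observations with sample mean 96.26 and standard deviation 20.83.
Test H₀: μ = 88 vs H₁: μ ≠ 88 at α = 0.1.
One-sample t-test:
H₀: μ = 88
H₁: μ ≠ 88
df = n - 1 = 25
t = (x̄ - μ₀) / (s/√n) = (96.26 - 88) / (20.83/√26) = 2.022
p-value = 0.0540

Since p-value < α = 0.1, we reject H₀.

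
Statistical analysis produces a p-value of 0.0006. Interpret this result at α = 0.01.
Since p = 0.0006 < α = 0.01, reject H₀.
There is sufficient evidence to reject the null hypothesis; the result is statistically significant at the 0.01 level.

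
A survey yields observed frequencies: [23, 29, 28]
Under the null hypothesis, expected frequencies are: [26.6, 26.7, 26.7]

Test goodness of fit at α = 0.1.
Chi-square goodness of fit test:
H₀: observed counts match expected distribution
H₁: observed counts differ from expected distribution
df = k - 1 = 2
χ² = Σ(O - E)²/E
   = (23 - 26.6)²/26.6 + (29 - 26.7)²/26.7 + (28 - 26.7)²/26.7
   = 0.487 + 0.198 + 0.063
   = 0.75
p-value = 0.6878

Since p-value > α = 0.1, we fail to reject H₀.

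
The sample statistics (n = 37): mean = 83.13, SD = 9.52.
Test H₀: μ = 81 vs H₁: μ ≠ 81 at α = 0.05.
One-sample t-test:
H₀: μ = 81
H₁: μ ≠ 81
df = n - 1 = 36
t = (x̄ - μ₀) / (s/√n) = (83.13 - 81) / (9.52/√37) = 1.361
p-value = 0.1820

Since p-value > α = 0.05, we fail to reject H₀.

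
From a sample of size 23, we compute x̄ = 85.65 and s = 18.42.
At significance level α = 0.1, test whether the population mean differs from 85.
One-sample t-test:
H₀: μ = 85
H₁: μ ≠ 85
df = n - 1 = 22
t = (x̄ - μ₀) / (s/√n) = (85.65 - 85) / (18.42/√23) = 0.169
p-value = 0.8672

Since p-value > α = 0.1, we fail to reject H₀.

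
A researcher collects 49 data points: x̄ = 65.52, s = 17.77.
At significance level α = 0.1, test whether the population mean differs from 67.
One-sample t-test:
H₀: μ = 67
H₁: μ ≠ 67
df = n - 1 = 48
t = (x̄ - μ₀) / (s/√n) = (65.52 - 67) / (17.77/√49) = -0.583
p-value = 0.5626

Since p-value > α = 0.1, we fail to reject H₀.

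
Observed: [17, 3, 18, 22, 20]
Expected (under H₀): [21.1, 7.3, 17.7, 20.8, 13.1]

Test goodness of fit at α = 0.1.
Chi-square goodness of fit test:
H₀: observed counts match expected distribution
H₁: observed counts differ from expected distribution
df = k - 1 = 4
χ² = Σ(O - E)²/E
   = (17 - 21.1)²/21.1 + (3 - 7.3)²/7.3 + (18 - 17.7)²/17.7 + (22 - 20.8)²/20.8 + (20 - 13.1)²/13.1
   = 0.797 + 2.533 + 0.005 + 0.069 + 3.634
   = 7.04
p-value = 0.1339

Since p-value > α = 0.1, we fail to reject H₀.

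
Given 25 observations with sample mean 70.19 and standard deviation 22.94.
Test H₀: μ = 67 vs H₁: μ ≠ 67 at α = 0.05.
One-sample t-test:
H₀: μ = 67
H₁: μ ≠ 67
df = n - 1 = 24
t = (x̄ - μ₀) / (s/√n) = (70.19 - 67) / (22.94/√25) = 0.695
p-value = 0.4936

Since p-value > α = 0.05, we fail to reject H₀.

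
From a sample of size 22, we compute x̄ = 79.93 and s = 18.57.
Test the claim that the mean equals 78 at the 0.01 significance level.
One-sample t-test:
H₀: μ = 78
H₁: μ ≠ 78
df = n - 1 = 21
t = (x̄ - μ₀) / (s/√n) = (79.93 - 78) / (18.57/√22) = 0.487
p-value = 0.6310

Since p-value > α = 0.01, we fail to reject H₀.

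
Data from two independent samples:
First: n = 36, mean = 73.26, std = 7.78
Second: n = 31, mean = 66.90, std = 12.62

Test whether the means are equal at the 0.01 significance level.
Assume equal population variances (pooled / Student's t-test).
Student's two-sample t-test (equal variances):
H₀: μ₁ = μ₂
H₁: μ₁ ≠ μ₂
df = n₁ + n₂ - 2 = 65
Pooled variance s_p² = [(n₁-1)s₁² + (n₂-1)s₂²] / (n₁ + n₂ - 2) = [(35)(7.78²) + (30)(12.62²)] / 65 = 106.0989
SE = √(s_p²(1/n₁ + 1/n₂)) = √(106.0989 × (1/36 + 1/31)) = 2.5238
t = (x̄₁ - x̄₂) / SE = (73.26 - 66.90) / 2.5238 = 6.36 / 2.5238 = 2.520
p-value = 0.0142

Since p-value > α = 0.01, we fail to reject H₀.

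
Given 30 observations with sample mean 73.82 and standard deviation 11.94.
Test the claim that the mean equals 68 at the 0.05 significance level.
One-sample t-test:
H₀: μ = 68
H₁: μ ≠ 68
df = n - 1 = 29
t = (x̄ - μ₀) / (s/√n) = (73.82 - 68) / (11.94/√30) = 2.670
p-value = 0.0123

Since p-value < α = 0.05, we reject H₀.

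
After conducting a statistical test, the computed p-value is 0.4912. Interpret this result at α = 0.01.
Since p = 0.4912 > α = 0.01, fail to reject H₀.
There is insufficient evidence to reject the null hypothesis; the result is not statistically significant at the 0.01 level.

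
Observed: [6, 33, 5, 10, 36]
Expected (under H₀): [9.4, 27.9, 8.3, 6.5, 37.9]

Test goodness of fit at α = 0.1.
Chi-square goodness of fit test:
H₀: observed counts match expected distribution
H₁: observed counts differ from expected distribution
df = k - 1 = 4
χ² = Σ(O - E)²/E
   = (6 - 9.4)²/9.4 + (33 - 27.9)²/27.9 + (5 - 8.3)²/8.3 + (10 - 6.5)²/6.5 + (36 - 37.9)²/37.9
   = 1.230 + 0.932 + 1.312 + 1.885 + 0.095
   = 5.45
p-value = 0.2438

Since p-value > α = 0.1, we fail to reject H₀.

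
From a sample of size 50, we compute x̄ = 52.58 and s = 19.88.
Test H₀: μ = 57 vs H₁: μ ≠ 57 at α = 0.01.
One-sample t-test:
H₀: μ = 57
H₁: μ ≠ 57
df = n - 1 = 49
t = (x̄ - μ₀) / (s/√n) = (52.58 - 57) / (19.88/√50) = -1.572
p-value = 0.1224

Since p-value > α = 0.01, we fail to reject H₀.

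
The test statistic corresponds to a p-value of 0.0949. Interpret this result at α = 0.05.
Since p = 0.0949 > α = 0.05, fail to reject H₀.
There is insufficient evidence to reject the null hypothesis; the result is not statistically significant at the 0.05 level.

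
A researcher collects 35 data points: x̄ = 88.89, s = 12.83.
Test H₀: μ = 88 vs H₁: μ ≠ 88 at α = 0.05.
One-sample t-test:
H₀: μ = 88
H₁: μ ≠ 88
df = n - 1 = 34
t = (x̄ - μ₀) / (s/√n) = (88.89 - 88) / (12.83/√35) = 0.410
p-value = 0.6841

Since p-value > α = 0.05, we fail to reject H₀.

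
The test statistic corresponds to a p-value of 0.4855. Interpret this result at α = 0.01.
Since p = 0.4855 > α = 0.01, fail to reject H₀.
There is insufficient evidence to reject the null hypothesis; the result is not statistically significant at the 0.01 level.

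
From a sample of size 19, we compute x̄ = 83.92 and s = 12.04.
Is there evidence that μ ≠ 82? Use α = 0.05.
One-sample t-test:
H₀: μ = 82
H₁: μ ≠ 82
df = n - 1 = 18
t = (x̄ - μ₀) / (s/√n) = (83.92 - 82) / (12.04/√19) = 0.695
p-value = 0.4959

Since p-value > α = 0.05, we fail to reject H₀.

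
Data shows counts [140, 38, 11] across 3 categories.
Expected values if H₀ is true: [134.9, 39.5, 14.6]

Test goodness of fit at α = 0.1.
Chi-square goodness of fit test:
H₀: observed counts match expected distribution
H₁: observed counts differ from expected distribution
df = k - 1 = 2
χ² = Σ(O - E)²/E
   = (140 - 134.9)²/134.9 + (38 - 39.5)²/39.5 + (11 - 14.6)²/14.6
   = 0.193 + 0.057 + 0.888
   = 1.14
p-value = 0.5662

Since p-value > α = 0.1, we fail to reject H₀.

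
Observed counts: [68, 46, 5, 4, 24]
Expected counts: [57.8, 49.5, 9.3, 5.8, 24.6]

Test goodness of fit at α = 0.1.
Chi-square goodness of fit test:
H₀: observed counts match expected distribution
H₁: observed counts differ from expected distribution
df = k - 1 = 4
χ² = Σ(O - E)²/E
   = (68 - 57.8)²/57.8 + (46 - 49.5)²/49.5 + (5 - 9.3)²/9.3 + (4 - 5.8)²/5.8 + (24 - 24.6)²/24.6
   = 1.800 + 0.247 + 1.988 + 0.559 + 0.015
   = 4.61
p-value = 0.3298

Since p-value > α = 0.1, we fail to reject H₀.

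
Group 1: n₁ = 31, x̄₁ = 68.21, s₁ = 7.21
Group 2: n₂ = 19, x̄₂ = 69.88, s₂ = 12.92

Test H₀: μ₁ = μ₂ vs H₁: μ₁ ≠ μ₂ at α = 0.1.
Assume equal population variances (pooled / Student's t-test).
Student's two-sample t-test (equal variances):
H₀: μ₁ = μ₂
H₁: μ₁ ≠ μ₂
df = n₁ + n₂ - 2 = 48
Pooled variance s_p² = [(n₁-1)s₁² + (n₂-1)s₂²] / (n₁ + n₂ - 2) = [(30)(7.21²) + (18)(12.92²)] / 48 = 95.0875
SE = √(s_p²(1/n₁ + 1/n₂)) = √(95.0875 × (1/31 + 1/19)) = 2.8411
t = (x̄₁ - x̄₂) / SE = (68.21 - 69.88) / 2.8411 = -1.67 / 2.8411 = -0.588
p-value = 0.5594

Since p-value > α = 0.1, we fail to reject H₀.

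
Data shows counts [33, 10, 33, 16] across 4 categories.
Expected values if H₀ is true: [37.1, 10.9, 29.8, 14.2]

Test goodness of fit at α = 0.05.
Chi-square goodness of fit test:
H₀: observed counts match expected distribution
H₁: observed counts differ from expected distribution
df = k - 1 = 3
χ² = Σ(O - E)²/E
   = (33 - 37.1)²/37.1 + (10 - 10.9)²/10.9 + (33 - 29.8)²/29.8 + (16 - 14.2)²/14.2
   = 0.453 + 0.074 + 0.344 + 0.228
   = 1.10
p-value = 0.7773

Since p-value > α = 0.05, we fail to reject H₀.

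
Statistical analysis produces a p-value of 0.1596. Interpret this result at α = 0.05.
Since p = 0.1596 > α = 0.05, fail to reject H₀.
There is insufficient evidence to reject the null hypothesis; the result is not statistically significant at the 0.05 level.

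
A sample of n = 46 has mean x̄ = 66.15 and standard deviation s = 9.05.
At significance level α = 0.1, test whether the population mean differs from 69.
One-sample t-test:
H₀: μ = 69
H₁: μ ≠ 69
df = n - 1 = 45
t = (x̄ - μ₀) / (s/√n) = (66.15 - 69) / (9.05/√46) = -2.136
p-value = 0.0382

Since p-value < α = 0.1, we reject H₀.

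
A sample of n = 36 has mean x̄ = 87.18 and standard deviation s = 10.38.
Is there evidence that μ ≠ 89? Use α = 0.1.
One-sample t-test:
H₀: μ = 89
H₁: μ ≠ 89
df = n - 1 = 35
t = (x̄ - μ₀) / (s/√n) = (87.18 - 89) / (10.38/√36) = -1.052
p-value = 0.3000

Since p-value > α = 0.1, we fail to reject H₀.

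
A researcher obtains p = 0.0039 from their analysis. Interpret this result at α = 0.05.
Since p = 0.0039 < α = 0.05, reject H₀.
There is sufficient evidence to reject the null hypothesis; the result is statistically significant at the 0.05 level.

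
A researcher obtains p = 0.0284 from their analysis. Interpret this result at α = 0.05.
Since p = 0.0284 < α = 0.05, reject H₀.
There is sufficient evidence to reject the null hypothesis; the result is statistically significant at the 0.05 level.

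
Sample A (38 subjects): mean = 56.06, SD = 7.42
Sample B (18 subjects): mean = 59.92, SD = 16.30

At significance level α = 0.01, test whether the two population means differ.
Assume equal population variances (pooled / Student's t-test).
Student's two-sample t-test (equal variances):
H₀: μ₁ = μ₂
H₁: μ₁ ≠ μ₂
df = n₁ + n₂ - 2 = 54
Pooled variance s_p² = [(n₁-1)s₁² + (n₂-1)s₂²] / (n₁ + n₂ - 2) = [(37)(7.42²) + (17)(16.30²)] / 54 = 121.3670
SE = √(s_p²(1/n₁ + 1/n₂)) = √(121.3670 × (1/38 + 1/18)) = 3.1522
t = (x̄₁ - x̄₂) / SE = (56.06 - 59.92) / 3.1522 = -3.86 / 3.1522 = -1.225
p-value = 0.2261

Since p-value > α = 0.01, we fail to reject H₀.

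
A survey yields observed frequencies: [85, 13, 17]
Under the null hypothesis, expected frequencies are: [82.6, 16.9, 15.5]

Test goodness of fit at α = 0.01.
Chi-square goodness of fit test:
H₀: observed counts match expected distribution
H₁: observed counts differ from expected distribution
df = k - 1 = 2
χ² = Σ(O - E)²/E
   = (85 - 82.6)²/82.6 + (13 - 16.9)²/16.9 + (17 - 15.5)²/15.5
   = 0.070 + 0.900 + 0.145
   = 1.11
p-value = 0.5727

Since p-value > α = 0.01, we fail to reject H₀.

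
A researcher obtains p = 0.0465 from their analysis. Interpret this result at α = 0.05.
Since p = 0.0465 < α = 0.05, reject H₀.
There is sufficient evidence to reject the null hypothesis; the result is statistically significant at the 0.05 level.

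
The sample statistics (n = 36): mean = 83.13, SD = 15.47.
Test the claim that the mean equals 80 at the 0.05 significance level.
One-sample t-test:
H₀: μ = 80
H₁: μ ≠ 80
df = n - 1 = 35
t = (x̄ - μ₀) / (s/√n) = (83.13 - 80) / (15.47/√36) = 1.214
p-value = 0.2329

Since p-value > α = 0.05, we fail to reject H₀.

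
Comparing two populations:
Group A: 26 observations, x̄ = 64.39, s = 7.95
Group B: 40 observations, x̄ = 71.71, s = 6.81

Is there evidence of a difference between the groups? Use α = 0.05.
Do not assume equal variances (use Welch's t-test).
Welch's two-sample t-test:
H₀: μ₁ = μ₂
H₁: μ₁ ≠ μ₂
s₁²/n₁ = 7.95²/26 = 2.4309,  s₂²/n₂ = 6.81²/40 = 1.1594
SE = √(s₁²/n₁ + s₂²/n₂) = √(2.4309 + 1.1594) = 1.8948
df (Welch-Satterthwaite) = (s₁²/n₁ + s₂²/n₂)² / [(s₁²/n₁)²/(n₁-1) + (s₂²/n₂)²/(n₂-1)] ≈ 47.59
t = (x̄₁ - x̄₂) / SE = (64.39 - 71.71) / 1.8948 = -7.32 / 1.8948 = -3.863
p-value = 0.0003

Since p-value < α = 0.05, we reject H₀.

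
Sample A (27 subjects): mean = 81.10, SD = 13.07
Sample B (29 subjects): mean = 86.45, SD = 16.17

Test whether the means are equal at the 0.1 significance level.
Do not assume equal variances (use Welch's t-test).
Welch's two-sample t-test:
H₀: μ₁ = μ₂
H₁: μ₁ ≠ μ₂
s₁²/n₁ = 13.07²/27 = 6.3268,  s₂²/n₂ = 16.17²/29 = 9.0162
SE = √(s₁²/n₁ + s₂²/n₂) = √(6.3268 + 9.0162) = 3.9170
df (Welch-Satterthwaite) = (s₁²/n₁ + s₂²/n₂)² / [(s₁²/n₁)²/(n₁-1) + (s₂²/n₂)²/(n₂-1)] ≈ 52.99
t = (x̄₁ - x̄₂) / SE = (81.10 - 86.45) / 3.9170 = -5.35 / 3.9170 = -1.366
p-value = 0.1778

Since p-value > α = 0.1, we fail to reject H₀.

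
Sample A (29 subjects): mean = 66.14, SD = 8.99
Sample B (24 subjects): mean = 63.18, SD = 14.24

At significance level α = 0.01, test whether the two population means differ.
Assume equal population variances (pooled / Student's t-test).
Student's two-sample t-test (equal variances):
H₀: μ₁ = μ₂
H₁: μ₁ ≠ μ₂
df = n₁ + n₂ - 2 = 51
Pooled variance s_p² = [(n₁-1)s₁² + (n₂-1)s₂²] / (n₁ + n₂ - 2) = [(28)(8.99²) + (23)(14.24²)] / 51 = 135.8205
SE = √(s_p²(1/n₁ + 1/n₂)) = √(135.8205 × (1/29 + 1/24)) = 3.2160
t = (x̄₁ - x̄₂) / SE = (66.14 - 63.18) / 3.2160 = 2.96 / 3.2160 = 0.920
p-value = 0.3617

Since p-value > α = 0.01, we fail to reject H₀.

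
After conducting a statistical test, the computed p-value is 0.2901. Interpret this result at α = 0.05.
Since p = 0.2901 > α = 0.05, fail to reject H₀.
There is insufficient evidence to reject the null hypothesis; the result is not statistically significant at the 0.05 level.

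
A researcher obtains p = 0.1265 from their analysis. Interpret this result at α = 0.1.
Since p = 0.1265 > α = 0.1, fail to reject H₀.
There is insufficient evidence to reject the null hypothesis; the result is not statistically significant at the 0.1 level.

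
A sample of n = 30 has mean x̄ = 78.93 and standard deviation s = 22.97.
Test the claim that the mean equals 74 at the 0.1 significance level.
One-sample t-test:
H₀: μ = 74
H₁: μ ≠ 74
df = n - 1 = 29
t = (x̄ - μ₀) / (s/√n) = (78.93 - 74) / (22.97/√30) = 1.176
p-value = 0.2493

Since p-value > α = 0.1, we fail to reject H₀.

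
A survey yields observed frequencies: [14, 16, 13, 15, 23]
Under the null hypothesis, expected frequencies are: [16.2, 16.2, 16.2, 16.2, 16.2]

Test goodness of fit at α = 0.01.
Chi-square goodness of fit test:
H₀: observed counts match expected distribution
H₁: observed counts differ from expected distribution
df = k - 1 = 4
χ² = Σ(O - E)²/E
   = (14 - 16.2)²/16.2 + (16 - 16.2)²/16.2 + (13 - 16.2)²/16.2 + (15 - 16.2)²/16.2 + (23 - 16.2)²/16.2
   = 0.299 + 0.002 + 0.632 + 0.089 + 2.854
   = 3.88
p-value = 0.4230

Since p-value > α = 0.01, we fail to reject H₀.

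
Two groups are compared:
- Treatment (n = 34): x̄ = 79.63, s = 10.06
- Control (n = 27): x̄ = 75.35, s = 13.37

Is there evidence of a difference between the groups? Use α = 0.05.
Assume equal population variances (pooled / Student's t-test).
Student's two-sample t-test (equal variances):
H₀: μ₁ = μ₂
H₁: μ₁ ≠ μ₂
df = n₁ + n₂ - 2 = 59
Pooled variance s_p² = [(n₁-1)s₁² + (n₂-1)s₂²] / (n₁ + n₂ - 2) = [(33)(10.06²) + (26)(13.37²)] / 59 = 135.3796
SE = √(s_p²(1/n₁ + 1/n₂)) = √(135.3796 × (1/34 + 1/27)) = 2.9993
t = (x̄₁ - x̄₂) / SE = (79.63 - 75.35) / 2.9993 = 4.28 / 2.9993 = 1.427
p-value = 0.1589

Since p-value > α = 0.05, we fail to reject H₀.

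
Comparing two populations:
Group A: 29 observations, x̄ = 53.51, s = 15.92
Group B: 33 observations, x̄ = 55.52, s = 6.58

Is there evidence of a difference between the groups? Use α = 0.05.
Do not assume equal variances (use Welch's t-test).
Welch's two-sample t-test:
H₀: μ₁ = μ₂
H₁: μ₁ ≠ μ₂
s₁²/n₁ = 15.92²/29 = 8.7395,  s₂²/n₂ = 6.58²/33 = 1.3120
SE = √(s₁²/n₁ + s₂²/n₂) = √(8.7395 + 1.3120) = 3.1704
df (Welch-Satterthwaite) = (s₁²/n₁ + s₂²/n₂)² / [(s₁²/n₁)²/(n₁-1) + (s₂²/n₂)²/(n₂-1)] ≈ 36.32
t = (x̄₁ - x̄₂) / SE = (53.51 - 55.52) / 3.1704 = -2.01 / 3.1704 = -0.634
p-value = 0.5301

Since p-value > α = 0.05, we fail to reject H₀.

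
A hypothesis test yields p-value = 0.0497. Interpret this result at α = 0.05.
Since p = 0.0497 < α = 0.05, reject H₀.
There is sufficient evidence to reject the null hypothesis; the result is statistically significant at the 0.05 level.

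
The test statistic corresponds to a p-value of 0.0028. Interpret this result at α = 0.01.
Since p = 0.0028 < α = 0.01, reject H₀.
There is sufficient evidence to reject the null hypothesis; the result is statistically significant at the 0.01 level.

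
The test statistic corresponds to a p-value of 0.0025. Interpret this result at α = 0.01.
Since p = 0.0025 < α = 0.01, reject H₀.
There is sufficient evidence to reject the null hypothesis; the result is statistically significant at the 0.01 level.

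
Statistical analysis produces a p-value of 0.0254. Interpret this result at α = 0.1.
Since p = 0.0254 < α = 0.1, reject H₀.
There is sufficient evidence to reject the null hypothesis; the result is statistically significant at the 0.1 level.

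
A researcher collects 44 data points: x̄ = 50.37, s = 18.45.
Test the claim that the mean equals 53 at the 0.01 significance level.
One-sample t-test:
H₀: μ = 53
H₁: μ ≠ 53
df = n - 1 = 43
t = (x̄ - μ₀) / (s/√n) = (50.37 - 53) / (18.45/√44) = -0.946
p-value = 0.3497

Since p-value > α = 0.01, we fail to reject H₀.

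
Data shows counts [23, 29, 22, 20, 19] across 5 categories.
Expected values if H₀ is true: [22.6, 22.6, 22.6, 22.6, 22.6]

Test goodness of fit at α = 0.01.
Chi-square goodness of fit test:
H₀: observed counts match expected distribution
H₁: observed counts differ from expected distribution
df = k - 1 = 4
χ² = Σ(O - E)²/E
   = (23 - 22.6)²/22.6 + (29 - 22.6)²/22.6 + (22 - 22.6)²/22.6 + (20 - 22.6)²/22.6 + (19 - 22.6)²/22.6
   = 0.007 + 1.812 + 0.016 + 0.299 + 0.573
   = 2.71
p-value = 0.6078

Since p-value > α = 0.01, we fail to reject H₀.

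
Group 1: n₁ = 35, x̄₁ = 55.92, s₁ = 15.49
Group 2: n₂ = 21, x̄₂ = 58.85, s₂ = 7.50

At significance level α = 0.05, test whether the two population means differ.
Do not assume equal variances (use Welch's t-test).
Welch's two-sample t-test:
H₀: μ₁ = μ₂
H₁: μ₁ ≠ μ₂
s₁²/n₁ = 15.49²/35 = 6.8554,  s₂²/n₂ = 7.50²/21 = 2.6786
SE = √(s₁²/n₁ + s₂²/n₂) = √(6.8554 + 2.6786) = 3.0877
df (Welch-Satterthwaite) = (s₁²/n₁ + s₂²/n₂)² / [(s₁²/n₁)²/(n₁-1) + (s₂²/n₂)²/(n₂-1)] ≈ 52.21
t = (x̄₁ - x̄₂) / SE = (55.92 - 58.85) / 3.0877 = -2.93 / 3.0877 = -0.949
p-value = 0.3470

Since p-value > α = 0.05, we fail to reject H₀.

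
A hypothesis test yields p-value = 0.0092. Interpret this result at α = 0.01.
Since p = 0.0092 < α = 0.01, reject H₀.
There is sufficient evidence to reject the null hypothesis; the result is statistically significant at the 0.01 level.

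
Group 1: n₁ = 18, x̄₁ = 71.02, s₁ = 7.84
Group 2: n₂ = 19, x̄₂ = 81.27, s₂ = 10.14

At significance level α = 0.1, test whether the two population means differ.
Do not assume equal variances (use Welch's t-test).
Welch's two-sample t-test:
H₀: μ₁ = μ₂
H₁: μ₁ ≠ μ₂
s₁²/n₁ = 7.84²/18 = 3.4148,  s₂²/n₂ = 10.14²/19 = 5.4116
SE = √(s₁²/n₁ + s₂²/n₂) = √(3.4148 + 5.4116) = 2.9709
df (Welch-Satterthwaite) = (s₁²/n₁ + s₂²/n₂)² / [(s₁²/n₁)²/(n₁-1) + (s₂²/n₂)²/(n₂-1)] ≈ 33.68
t = (x̄₁ - x̄₂) / SE = (71.02 - 81.27) / 2.9709 = -10.25 / 2.9709 = -3.450
p-value = 0.0015

Since p-value < α = 0.1, we reject H₀.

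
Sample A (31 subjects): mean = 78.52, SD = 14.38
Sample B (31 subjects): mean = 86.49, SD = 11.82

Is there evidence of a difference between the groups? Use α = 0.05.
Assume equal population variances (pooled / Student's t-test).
Student's two-sample t-test (equal variances):
H₀: μ₁ = μ₂
H₁: μ₁ ≠ μ₂
df = n₁ + n₂ - 2 = 60
Pooled variance s_p² = [(n₁-1)s₁² + (n₂-1)s₂²] / (n₁ + n₂ - 2) = [(30)(14.38²) + (30)(11.82²)] / 60 = 173.2484
SE = √(s_p²(1/n₁ + 1/n₂)) = √(173.2484 × (1/31 + 1/31)) = 3.3432
t = (x̄₁ - x̄₂) / SE = (78.52 - 86.49) / 3.3432 = -7.97 / 3.3432 = -2.384
p-value = 0.0203

Since p-value < α = 0.05, we reject H₀.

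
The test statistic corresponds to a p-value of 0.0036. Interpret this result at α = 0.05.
Since p = 0.0036 < α = 0.05, reject H₀.
There is sufficient evidence to reject the null hypothesis; the result is statistically significant at the 0.05 level.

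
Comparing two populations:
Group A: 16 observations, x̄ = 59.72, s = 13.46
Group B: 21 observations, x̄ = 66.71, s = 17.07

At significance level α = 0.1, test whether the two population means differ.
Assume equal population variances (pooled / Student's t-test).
Student's two-sample t-test (equal variances):
H₀: μ₁ = μ₂
H₁: μ₁ ≠ μ₂
df = n₁ + n₂ - 2 = 35
Pooled variance s_p² = [(n₁-1)s₁² + (n₂-1)s₂²] / (n₁ + n₂ - 2) = [(15)(13.46²) + (20)(17.07²)] / 35 = 244.1506
SE = √(s_p²(1/n₁ + 1/n₂)) = √(244.1506 × (1/16 + 1/21)) = 5.1851
t = (x̄₁ - x̄₂) / SE = (59.72 - 66.71) / 5.1851 = -6.99 / 5.1851 = -1.348
p-value = 0.1863

Since p-value > α = 0.1, we fail to reject H₀.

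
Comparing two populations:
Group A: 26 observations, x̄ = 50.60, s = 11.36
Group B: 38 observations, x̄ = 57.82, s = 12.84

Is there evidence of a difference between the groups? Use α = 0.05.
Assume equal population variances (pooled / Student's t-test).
Student's two-sample t-test (equal variances):
H₀: μ₁ = μ₂
H₁: μ₁ ≠ μ₂
df = n₁ + n₂ - 2 = 62
Pooled variance s_p² = [(n₁-1)s₁² + (n₂-1)s₂²] / (n₁ + n₂ - 2) = [(25)(11.36²) + (37)(12.84²)] / 62 = 150.4237
SE = √(s_p²(1/n₁ + 1/n₂)) = √(150.4237 × (1/26 + 1/38)) = 3.1215
t = (x̄₁ - x̄₂) / SE = (50.60 - 57.82) / 3.1215 = -7.22 / 3.1215 = -2.313
p-value = 0.0241

Since p-value < α = 0.05, we reject H₀.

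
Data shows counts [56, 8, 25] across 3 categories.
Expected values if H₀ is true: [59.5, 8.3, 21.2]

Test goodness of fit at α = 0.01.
Chi-square goodness of fit test:
H₀: observed counts match expected distribution
H₁: observed counts differ from expected distribution
df = k - 1 = 2
χ² = Σ(O - E)²/E
   = (56 - 59.5)²/59.5 + (8 - 8.3)²/8.3 + (25 - 21.2)²/21.2
   = 0.206 + 0.011 + 0.681
   = 0.90
p-value = 0.6383

Since p-value > α = 0.01, we fail to reject H₀.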